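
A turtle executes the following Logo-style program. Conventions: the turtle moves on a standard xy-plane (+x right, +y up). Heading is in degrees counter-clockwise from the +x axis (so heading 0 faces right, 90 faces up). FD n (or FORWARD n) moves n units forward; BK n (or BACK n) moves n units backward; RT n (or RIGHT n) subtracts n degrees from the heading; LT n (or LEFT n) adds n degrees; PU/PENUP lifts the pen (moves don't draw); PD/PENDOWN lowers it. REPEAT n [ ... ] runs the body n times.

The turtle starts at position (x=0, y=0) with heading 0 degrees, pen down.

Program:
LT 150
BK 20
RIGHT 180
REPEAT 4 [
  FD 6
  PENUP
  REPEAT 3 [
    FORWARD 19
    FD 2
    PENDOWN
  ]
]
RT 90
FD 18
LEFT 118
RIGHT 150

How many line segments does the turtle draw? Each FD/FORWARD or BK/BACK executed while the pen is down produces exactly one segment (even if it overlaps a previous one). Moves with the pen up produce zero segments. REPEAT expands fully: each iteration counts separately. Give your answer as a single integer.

Executing turtle program step by step:
Start: pos=(0,0), heading=0, pen down
LT 150: heading 0 -> 150
BK 20: (0,0) -> (17.321,-10) [heading=150, draw]
RT 180: heading 150 -> 330
REPEAT 4 [
  -- iteration 1/4 --
  FD 6: (17.321,-10) -> (22.517,-13) [heading=330, draw]
  PU: pen up
  REPEAT 3 [
    -- iteration 1/3 --
    FD 19: (22.517,-13) -> (38.971,-22.5) [heading=330, move]
    FD 2: (38.971,-22.5) -> (40.703,-23.5) [heading=330, move]
    PD: pen down
    -- iteration 2/3 --
    FD 19: (40.703,-23.5) -> (57.158,-33) [heading=330, draw]
    FD 2: (57.158,-33) -> (58.89,-34) [heading=330, draw]
    PD: pen down
    -- iteration 3/3 --
    FD 19: (58.89,-34) -> (75.344,-43.5) [heading=330, draw]
    FD 2: (75.344,-43.5) -> (77.076,-44.5) [heading=330, draw]
    PD: pen down
  ]
  -- iteration 2/4 --
  FD 6: (77.076,-44.5) -> (82.272,-47.5) [heading=330, draw]
  PU: pen up
  REPEAT 3 [
    -- iteration 1/3 --
    FD 19: (82.272,-47.5) -> (98.727,-57) [heading=330, move]
    FD 2: (98.727,-57) -> (100.459,-58) [heading=330, move]
    PD: pen down
    -- iteration 2/3 --
    FD 19: (100.459,-58) -> (116.913,-67.5) [heading=330, draw]
    FD 2: (116.913,-67.5) -> (118.645,-68.5) [heading=330, draw]
    PD: pen down
    -- iteration 3/3 --
    FD 19: (118.645,-68.5) -> (135.1,-78) [heading=330, draw]
    FD 2: (135.1,-78) -> (136.832,-79) [heading=330, draw]
    PD: pen down
  ]
  -- iteration 3/4 --
  FD 6: (136.832,-79) -> (142.028,-82) [heading=330, draw]
  PU: pen up
  REPEAT 3 [
    -- iteration 1/3 --
    FD 19: (142.028,-82) -> (158.483,-91.5) [heading=330, move]
    FD 2: (158.483,-91.5) -> (160.215,-92.5) [heading=330, move]
    PD: pen down
    -- iteration 2/3 --
    FD 19: (160.215,-92.5) -> (176.669,-102) [heading=330, draw]
    FD 2: (176.669,-102) -> (178.401,-103) [heading=330, draw]
    PD: pen down
    -- iteration 3/3 --
    FD 19: (178.401,-103) -> (194.856,-112.5) [heading=330, draw]
    FD 2: (194.856,-112.5) -> (196.588,-113.5) [heading=330, draw]
    PD: pen down
  ]
  -- iteration 4/4 --
  FD 6: (196.588,-113.5) -> (201.784,-116.5) [heading=330, draw]
  PU: pen up
  REPEAT 3 [
    -- iteration 1/3 --
    FD 19: (201.784,-116.5) -> (218.238,-126) [heading=330, move]
    FD 2: (218.238,-126) -> (219.97,-127) [heading=330, move]
    PD: pen down
    -- iteration 2/3 --
    FD 19: (219.97,-127) -> (236.425,-136.5) [heading=330, draw]
    FD 2: (236.425,-136.5) -> (238.157,-137.5) [heading=330, draw]
    PD: pen down
    -- iteration 3/3 --
    FD 19: (238.157,-137.5) -> (254.611,-147) [heading=330, draw]
    FD 2: (254.611,-147) -> (256.344,-148) [heading=330, draw]
    PD: pen down
  ]
]
RT 90: heading 330 -> 240
FD 18: (256.344,-148) -> (247.344,-163.588) [heading=240, draw]
LT 118: heading 240 -> 358
RT 150: heading 358 -> 208
Final: pos=(247.344,-163.588), heading=208, 22 segment(s) drawn
Segments drawn: 22

Answer: 22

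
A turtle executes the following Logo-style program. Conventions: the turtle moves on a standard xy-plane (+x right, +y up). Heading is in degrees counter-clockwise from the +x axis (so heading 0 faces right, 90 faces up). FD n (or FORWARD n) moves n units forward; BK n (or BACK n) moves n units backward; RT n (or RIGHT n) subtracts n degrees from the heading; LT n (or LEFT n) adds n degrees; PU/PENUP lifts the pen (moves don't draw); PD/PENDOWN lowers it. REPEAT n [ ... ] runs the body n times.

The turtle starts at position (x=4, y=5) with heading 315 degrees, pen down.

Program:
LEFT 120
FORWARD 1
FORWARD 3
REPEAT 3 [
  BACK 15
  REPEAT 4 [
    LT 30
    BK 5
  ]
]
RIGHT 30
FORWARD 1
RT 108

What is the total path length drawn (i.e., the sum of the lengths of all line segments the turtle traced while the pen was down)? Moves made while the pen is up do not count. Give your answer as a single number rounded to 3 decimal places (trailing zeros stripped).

Executing turtle program step by step:
Start: pos=(4,5), heading=315, pen down
LT 120: heading 315 -> 75
FD 1: (4,5) -> (4.259,5.966) [heading=75, draw]
FD 3: (4.259,5.966) -> (5.035,8.864) [heading=75, draw]
REPEAT 3 [
  -- iteration 1/3 --
  BK 15: (5.035,8.864) -> (1.153,-5.625) [heading=75, draw]
  REPEAT 4 [
    -- iteration 1/4 --
    LT 30: heading 75 -> 105
    BK 5: (1.153,-5.625) -> (2.447,-10.455) [heading=105, draw]
    -- iteration 2/4 --
    LT 30: heading 105 -> 135
    BK 5: (2.447,-10.455) -> (5.983,-13.99) [heading=135, draw]
    -- iteration 3/4 --
    LT 30: heading 135 -> 165
    BK 5: (5.983,-13.99) -> (10.812,-15.284) [heading=165, draw]
    -- iteration 4/4 --
    LT 30: heading 165 -> 195
    BK 5: (10.812,-15.284) -> (15.642,-13.99) [heading=195, draw]
  ]
  -- iteration 2/3 --
  BK 15: (15.642,-13.99) -> (30.131,-10.108) [heading=195, draw]
  REPEAT 4 [
    -- iteration 1/4 --
    LT 30: heading 195 -> 225
    BK 5: (30.131,-10.108) -> (33.666,-6.573) [heading=225, draw]
    -- iteration 2/4 --
    LT 30: heading 225 -> 255
    BK 5: (33.666,-6.573) -> (34.96,-1.743) [heading=255, draw]
    -- iteration 3/4 --
    LT 30: heading 255 -> 285
    BK 5: (34.96,-1.743) -> (33.666,3.087) [heading=285, draw]
    -- iteration 4/4 --
    LT 30: heading 285 -> 315
    BK 5: (33.666,3.087) -> (30.131,6.622) [heading=315, draw]
  ]
  -- iteration 3/3 --
  BK 15: (30.131,6.622) -> (19.524,17.229) [heading=315, draw]
  REPEAT 4 [
    -- iteration 1/4 --
    LT 30: heading 315 -> 345
    BK 5: (19.524,17.229) -> (14.695,18.523) [heading=345, draw]
    -- iteration 2/4 --
    LT 30: heading 345 -> 15
    BK 5: (14.695,18.523) -> (9.865,17.229) [heading=15, draw]
    -- iteration 3/4 --
    LT 30: heading 15 -> 45
    BK 5: (9.865,17.229) -> (6.329,13.693) [heading=45, draw]
    -- iteration 4/4 --
    LT 30: heading 45 -> 75
    BK 5: (6.329,13.693) -> (5.035,8.864) [heading=75, draw]
  ]
]
RT 30: heading 75 -> 45
FD 1: (5.035,8.864) -> (5.742,9.571) [heading=45, draw]
RT 108: heading 45 -> 297
Final: pos=(5.742,9.571), heading=297, 18 segment(s) drawn

Segment lengths:
  seg 1: (4,5) -> (4.259,5.966), length = 1
  seg 2: (4.259,5.966) -> (5.035,8.864), length = 3
  seg 3: (5.035,8.864) -> (1.153,-5.625), length = 15
  seg 4: (1.153,-5.625) -> (2.447,-10.455), length = 5
  seg 5: (2.447,-10.455) -> (5.983,-13.99), length = 5
  seg 6: (5.983,-13.99) -> (10.812,-15.284), length = 5
  seg 7: (10.812,-15.284) -> (15.642,-13.99), length = 5
  seg 8: (15.642,-13.99) -> (30.131,-10.108), length = 15
  seg 9: (30.131,-10.108) -> (33.666,-6.573), length = 5
  seg 10: (33.666,-6.573) -> (34.96,-1.743), length = 5
  seg 11: (34.96,-1.743) -> (33.666,3.087), length = 5
  seg 12: (33.666,3.087) -> (30.131,6.622), length = 5
  seg 13: (30.131,6.622) -> (19.524,17.229), length = 15
  seg 14: (19.524,17.229) -> (14.695,18.523), length = 5
  seg 15: (14.695,18.523) -> (9.865,17.229), length = 5
  seg 16: (9.865,17.229) -> (6.329,13.693), length = 5
  seg 17: (6.329,13.693) -> (5.035,8.864), length = 5
  seg 18: (5.035,8.864) -> (5.742,9.571), length = 1
Total = 110

Answer: 110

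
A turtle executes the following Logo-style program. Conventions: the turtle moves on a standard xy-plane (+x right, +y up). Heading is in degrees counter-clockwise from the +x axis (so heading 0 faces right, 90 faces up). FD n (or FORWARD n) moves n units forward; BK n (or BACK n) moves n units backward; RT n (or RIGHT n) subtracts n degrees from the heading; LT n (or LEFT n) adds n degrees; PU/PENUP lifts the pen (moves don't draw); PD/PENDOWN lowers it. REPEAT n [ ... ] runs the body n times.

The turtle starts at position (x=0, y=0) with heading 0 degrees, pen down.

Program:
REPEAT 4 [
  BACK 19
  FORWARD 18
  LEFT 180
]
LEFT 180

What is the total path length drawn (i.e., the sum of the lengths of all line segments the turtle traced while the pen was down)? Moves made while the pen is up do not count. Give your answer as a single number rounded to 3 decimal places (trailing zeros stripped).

Answer: 148

Derivation:
Executing turtle program step by step:
Start: pos=(0,0), heading=0, pen down
REPEAT 4 [
  -- iteration 1/4 --
  BK 19: (0,0) -> (-19,0) [heading=0, draw]
  FD 18: (-19,0) -> (-1,0) [heading=0, draw]
  LT 180: heading 0 -> 180
  -- iteration 2/4 --
  BK 19: (-1,0) -> (18,0) [heading=180, draw]
  FD 18: (18,0) -> (0,0) [heading=180, draw]
  LT 180: heading 180 -> 0
  -- iteration 3/4 --
  BK 19: (0,0) -> (-19,0) [heading=0, draw]
  FD 18: (-19,0) -> (-1,0) [heading=0, draw]
  LT 180: heading 0 -> 180
  -- iteration 4/4 --
  BK 19: (-1,0) -> (18,0) [heading=180, draw]
  FD 18: (18,0) -> (0,0) [heading=180, draw]
  LT 180: heading 180 -> 0
]
LT 180: heading 0 -> 180
Final: pos=(0,0), heading=180, 8 segment(s) drawn

Segment lengths:
  seg 1: (0,0) -> (-19,0), length = 19
  seg 2: (-19,0) -> (-1,0), length = 18
  seg 3: (-1,0) -> (18,0), length = 19
  seg 4: (18,0) -> (0,0), length = 18
  seg 5: (0,0) -> (-19,0), length = 19
  seg 6: (-19,0) -> (-1,0), length = 18
  seg 7: (-1,0) -> (18,0), length = 19
  seg 8: (18,0) -> (0,0), length = 18
Total = 148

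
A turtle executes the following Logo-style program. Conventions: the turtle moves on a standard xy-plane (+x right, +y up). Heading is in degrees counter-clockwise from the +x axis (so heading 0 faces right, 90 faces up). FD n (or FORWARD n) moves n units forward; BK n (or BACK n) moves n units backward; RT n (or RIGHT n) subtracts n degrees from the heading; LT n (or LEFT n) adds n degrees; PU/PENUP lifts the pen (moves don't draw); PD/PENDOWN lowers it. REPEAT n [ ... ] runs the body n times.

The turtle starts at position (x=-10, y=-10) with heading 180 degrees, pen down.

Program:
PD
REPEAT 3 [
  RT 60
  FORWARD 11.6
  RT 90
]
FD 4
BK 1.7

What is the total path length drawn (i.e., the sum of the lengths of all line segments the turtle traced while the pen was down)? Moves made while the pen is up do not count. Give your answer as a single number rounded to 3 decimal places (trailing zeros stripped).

Answer: 40.5

Derivation:
Executing turtle program step by step:
Start: pos=(-10,-10), heading=180, pen down
PD: pen down
REPEAT 3 [
  -- iteration 1/3 --
  RT 60: heading 180 -> 120
  FD 11.6: (-10,-10) -> (-15.8,0.046) [heading=120, draw]
  RT 90: heading 120 -> 30
  -- iteration 2/3 --
  RT 60: heading 30 -> 330
  FD 11.6: (-15.8,0.046) -> (-5.754,-5.754) [heading=330, draw]
  RT 90: heading 330 -> 240
  -- iteration 3/3 --
  RT 60: heading 240 -> 180
  FD 11.6: (-5.754,-5.754) -> (-17.354,-5.754) [heading=180, draw]
  RT 90: heading 180 -> 90
]
FD 4: (-17.354,-5.754) -> (-17.354,-1.754) [heading=90, draw]
BK 1.7: (-17.354,-1.754) -> (-17.354,-3.454) [heading=90, draw]
Final: pos=(-17.354,-3.454), heading=90, 5 segment(s) drawn

Segment lengths:
  seg 1: (-10,-10) -> (-15.8,0.046), length = 11.6
  seg 2: (-15.8,0.046) -> (-5.754,-5.754), length = 11.6
  seg 3: (-5.754,-5.754) -> (-17.354,-5.754), length = 11.6
  seg 4: (-17.354,-5.754) -> (-17.354,-1.754), length = 4
  seg 5: (-17.354,-1.754) -> (-17.354,-3.454), length = 1.7
Total = 40.5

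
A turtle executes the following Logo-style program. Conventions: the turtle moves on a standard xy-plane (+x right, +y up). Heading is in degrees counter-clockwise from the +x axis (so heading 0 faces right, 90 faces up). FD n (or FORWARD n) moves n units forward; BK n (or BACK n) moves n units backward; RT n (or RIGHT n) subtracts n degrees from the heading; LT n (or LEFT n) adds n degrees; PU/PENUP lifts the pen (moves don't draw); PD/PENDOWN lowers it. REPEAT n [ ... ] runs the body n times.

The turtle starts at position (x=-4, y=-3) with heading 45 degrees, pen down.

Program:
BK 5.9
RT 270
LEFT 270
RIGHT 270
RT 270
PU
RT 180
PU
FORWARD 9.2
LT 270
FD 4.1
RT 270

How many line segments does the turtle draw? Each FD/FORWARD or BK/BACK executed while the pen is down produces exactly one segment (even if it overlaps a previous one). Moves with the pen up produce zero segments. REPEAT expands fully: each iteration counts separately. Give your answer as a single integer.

Executing turtle program step by step:
Start: pos=(-4,-3), heading=45, pen down
BK 5.9: (-4,-3) -> (-8.172,-7.172) [heading=45, draw]
RT 270: heading 45 -> 135
LT 270: heading 135 -> 45
RT 270: heading 45 -> 135
RT 270: heading 135 -> 225
PU: pen up
RT 180: heading 225 -> 45
PU: pen up
FD 9.2: (-8.172,-7.172) -> (-1.667,-0.667) [heading=45, move]
LT 270: heading 45 -> 315
FD 4.1: (-1.667,-0.667) -> (1.233,-3.566) [heading=315, move]
RT 270: heading 315 -> 45
Final: pos=(1.233,-3.566), heading=45, 1 segment(s) drawn
Segments drawn: 1

Answer: 1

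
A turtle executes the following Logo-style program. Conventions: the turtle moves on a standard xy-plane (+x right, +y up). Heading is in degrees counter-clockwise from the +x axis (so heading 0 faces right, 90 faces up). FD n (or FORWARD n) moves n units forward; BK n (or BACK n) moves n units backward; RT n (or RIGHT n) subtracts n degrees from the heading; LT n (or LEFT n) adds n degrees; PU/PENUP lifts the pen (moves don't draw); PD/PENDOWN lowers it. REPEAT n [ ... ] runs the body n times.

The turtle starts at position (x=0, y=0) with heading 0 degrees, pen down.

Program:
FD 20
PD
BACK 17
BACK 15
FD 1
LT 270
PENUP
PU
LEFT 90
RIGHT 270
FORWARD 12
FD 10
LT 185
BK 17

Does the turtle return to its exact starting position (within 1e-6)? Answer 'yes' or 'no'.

Executing turtle program step by step:
Start: pos=(0,0), heading=0, pen down
FD 20: (0,0) -> (20,0) [heading=0, draw]
PD: pen down
BK 17: (20,0) -> (3,0) [heading=0, draw]
BK 15: (3,0) -> (-12,0) [heading=0, draw]
FD 1: (-12,0) -> (-11,0) [heading=0, draw]
LT 270: heading 0 -> 270
PU: pen up
PU: pen up
LT 90: heading 270 -> 0
RT 270: heading 0 -> 90
FD 12: (-11,0) -> (-11,12) [heading=90, move]
FD 10: (-11,12) -> (-11,22) [heading=90, move]
LT 185: heading 90 -> 275
BK 17: (-11,22) -> (-12.482,38.935) [heading=275, move]
Final: pos=(-12.482,38.935), heading=275, 4 segment(s) drawn

Start position: (0, 0)
Final position: (-12.482, 38.935)
Distance = 40.887; >= 1e-6 -> NOT closed

Answer: no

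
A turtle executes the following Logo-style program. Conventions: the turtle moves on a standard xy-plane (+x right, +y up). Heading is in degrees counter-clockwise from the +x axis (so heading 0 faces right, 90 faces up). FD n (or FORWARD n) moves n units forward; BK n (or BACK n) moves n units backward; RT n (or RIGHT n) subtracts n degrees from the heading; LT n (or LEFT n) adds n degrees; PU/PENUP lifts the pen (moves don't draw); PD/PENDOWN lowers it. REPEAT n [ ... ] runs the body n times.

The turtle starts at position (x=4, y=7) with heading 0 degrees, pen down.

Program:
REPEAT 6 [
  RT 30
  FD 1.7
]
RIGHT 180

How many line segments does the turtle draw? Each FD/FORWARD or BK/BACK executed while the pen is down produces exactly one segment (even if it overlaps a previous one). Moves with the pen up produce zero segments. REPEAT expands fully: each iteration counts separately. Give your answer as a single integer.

Executing turtle program step by step:
Start: pos=(4,7), heading=0, pen down
REPEAT 6 [
  -- iteration 1/6 --
  RT 30: heading 0 -> 330
  FD 1.7: (4,7) -> (5.472,6.15) [heading=330, draw]
  -- iteration 2/6 --
  RT 30: heading 330 -> 300
  FD 1.7: (5.472,6.15) -> (6.322,4.678) [heading=300, draw]
  -- iteration 3/6 --
  RT 30: heading 300 -> 270
  FD 1.7: (6.322,4.678) -> (6.322,2.978) [heading=270, draw]
  -- iteration 4/6 --
  RT 30: heading 270 -> 240
  FD 1.7: (6.322,2.978) -> (5.472,1.506) [heading=240, draw]
  -- iteration 5/6 --
  RT 30: heading 240 -> 210
  FD 1.7: (5.472,1.506) -> (4,0.656) [heading=210, draw]
  -- iteration 6/6 --
  RT 30: heading 210 -> 180
  FD 1.7: (4,0.656) -> (2.3,0.656) [heading=180, draw]
]
RT 180: heading 180 -> 0
Final: pos=(2.3,0.656), heading=0, 6 segment(s) drawn
Segments drawn: 6

Answer: 6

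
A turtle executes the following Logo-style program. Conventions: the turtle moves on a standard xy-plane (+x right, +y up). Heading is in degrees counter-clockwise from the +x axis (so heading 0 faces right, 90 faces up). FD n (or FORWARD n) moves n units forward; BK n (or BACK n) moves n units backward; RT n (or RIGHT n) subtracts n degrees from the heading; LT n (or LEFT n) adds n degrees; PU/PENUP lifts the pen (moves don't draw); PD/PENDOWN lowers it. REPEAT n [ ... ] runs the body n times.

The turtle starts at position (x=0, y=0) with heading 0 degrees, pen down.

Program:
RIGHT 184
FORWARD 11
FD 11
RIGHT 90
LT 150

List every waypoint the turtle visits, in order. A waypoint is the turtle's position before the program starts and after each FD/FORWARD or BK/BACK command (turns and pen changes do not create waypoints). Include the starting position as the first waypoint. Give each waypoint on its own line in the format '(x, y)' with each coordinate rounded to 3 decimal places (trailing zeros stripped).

Answer: (0, 0)
(-10.973, 0.767)
(-21.946, 1.535)

Derivation:
Executing turtle program step by step:
Start: pos=(0,0), heading=0, pen down
RT 184: heading 0 -> 176
FD 11: (0,0) -> (-10.973,0.767) [heading=176, draw]
FD 11: (-10.973,0.767) -> (-21.946,1.535) [heading=176, draw]
RT 90: heading 176 -> 86
LT 150: heading 86 -> 236
Final: pos=(-21.946,1.535), heading=236, 2 segment(s) drawn
Waypoints (3 total):
(0, 0)
(-10.973, 0.767)
(-21.946, 1.535)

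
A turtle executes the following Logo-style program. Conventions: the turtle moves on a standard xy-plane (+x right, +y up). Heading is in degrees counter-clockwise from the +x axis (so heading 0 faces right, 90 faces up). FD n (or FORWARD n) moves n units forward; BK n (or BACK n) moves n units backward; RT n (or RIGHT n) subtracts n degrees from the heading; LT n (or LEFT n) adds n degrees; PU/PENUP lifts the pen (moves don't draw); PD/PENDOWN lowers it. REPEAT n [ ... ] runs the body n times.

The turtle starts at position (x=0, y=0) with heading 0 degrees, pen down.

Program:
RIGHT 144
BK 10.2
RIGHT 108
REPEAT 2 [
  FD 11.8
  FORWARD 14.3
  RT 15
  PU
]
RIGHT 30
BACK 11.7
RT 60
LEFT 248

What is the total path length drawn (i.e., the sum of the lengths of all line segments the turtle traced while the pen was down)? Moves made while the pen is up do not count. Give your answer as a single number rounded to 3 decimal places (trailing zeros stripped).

Answer: 36.3

Derivation:
Executing turtle program step by step:
Start: pos=(0,0), heading=0, pen down
RT 144: heading 0 -> 216
BK 10.2: (0,0) -> (8.252,5.995) [heading=216, draw]
RT 108: heading 216 -> 108
REPEAT 2 [
  -- iteration 1/2 --
  FD 11.8: (8.252,5.995) -> (4.606,17.218) [heading=108, draw]
  FD 14.3: (4.606,17.218) -> (0.187,30.818) [heading=108, draw]
  RT 15: heading 108 -> 93
  PU: pen up
  -- iteration 2/2 --
  FD 11.8: (0.187,30.818) -> (-0.431,42.602) [heading=93, move]
  FD 14.3: (-0.431,42.602) -> (-1.179,56.882) [heading=93, move]
  RT 15: heading 93 -> 78
  PU: pen up
]
RT 30: heading 78 -> 48
BK 11.7: (-1.179,56.882) -> (-9.008,48.187) [heading=48, move]
RT 60: heading 48 -> 348
LT 248: heading 348 -> 236
Final: pos=(-9.008,48.187), heading=236, 3 segment(s) drawn

Segment lengths:
  seg 1: (0,0) -> (8.252,5.995), length = 10.2
  seg 2: (8.252,5.995) -> (4.606,17.218), length = 11.8
  seg 3: (4.606,17.218) -> (0.187,30.818), length = 14.3
Total = 36.3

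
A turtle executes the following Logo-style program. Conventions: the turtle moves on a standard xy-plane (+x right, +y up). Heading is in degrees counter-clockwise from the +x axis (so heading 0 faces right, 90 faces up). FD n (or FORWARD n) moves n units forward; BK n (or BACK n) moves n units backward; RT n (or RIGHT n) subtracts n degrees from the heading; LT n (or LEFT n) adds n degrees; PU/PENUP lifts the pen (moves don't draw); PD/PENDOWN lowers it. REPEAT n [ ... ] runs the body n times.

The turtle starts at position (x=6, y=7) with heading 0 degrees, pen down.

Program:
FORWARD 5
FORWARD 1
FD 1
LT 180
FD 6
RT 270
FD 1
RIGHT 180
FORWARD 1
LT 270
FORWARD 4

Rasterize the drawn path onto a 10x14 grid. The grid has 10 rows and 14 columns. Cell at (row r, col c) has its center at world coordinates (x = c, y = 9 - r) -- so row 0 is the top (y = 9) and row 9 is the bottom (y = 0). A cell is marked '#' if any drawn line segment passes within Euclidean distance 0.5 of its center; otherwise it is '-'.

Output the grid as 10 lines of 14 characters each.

Segment 0: (6,7) -> (11,7)
Segment 1: (11,7) -> (12,7)
Segment 2: (12,7) -> (13,7)
Segment 3: (13,7) -> (7,7)
Segment 4: (7,7) -> (7,6)
Segment 5: (7,6) -> (7,7)
Segment 6: (7,7) -> (11,7)

Answer: --------------
--------------
------########
-------#------
--------------
--------------
--------------
--------------
--------------
--------------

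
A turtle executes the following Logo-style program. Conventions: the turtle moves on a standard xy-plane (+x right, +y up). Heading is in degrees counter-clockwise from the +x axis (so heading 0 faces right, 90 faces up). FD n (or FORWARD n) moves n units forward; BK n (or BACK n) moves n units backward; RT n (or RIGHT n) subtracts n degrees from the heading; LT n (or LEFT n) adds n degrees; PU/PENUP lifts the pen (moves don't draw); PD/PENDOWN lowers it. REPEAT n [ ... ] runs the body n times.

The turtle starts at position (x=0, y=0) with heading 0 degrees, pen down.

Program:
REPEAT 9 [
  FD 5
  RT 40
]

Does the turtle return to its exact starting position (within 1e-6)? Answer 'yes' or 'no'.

Executing turtle program step by step:
Start: pos=(0,0), heading=0, pen down
REPEAT 9 [
  -- iteration 1/9 --
  FD 5: (0,0) -> (5,0) [heading=0, draw]
  RT 40: heading 0 -> 320
  -- iteration 2/9 --
  FD 5: (5,0) -> (8.83,-3.214) [heading=320, draw]
  RT 40: heading 320 -> 280
  -- iteration 3/9 --
  FD 5: (8.83,-3.214) -> (9.698,-8.138) [heading=280, draw]
  RT 40: heading 280 -> 240
  -- iteration 4/9 --
  FD 5: (9.698,-8.138) -> (7.198,-12.468) [heading=240, draw]
  RT 40: heading 240 -> 200
  -- iteration 5/9 --
  FD 5: (7.198,-12.468) -> (2.5,-14.178) [heading=200, draw]
  RT 40: heading 200 -> 160
  -- iteration 6/9 --
  FD 5: (2.5,-14.178) -> (-2.198,-12.468) [heading=160, draw]
  RT 40: heading 160 -> 120
  -- iteration 7/9 --
  FD 5: (-2.198,-12.468) -> (-4.698,-8.138) [heading=120, draw]
  RT 40: heading 120 -> 80
  -- iteration 8/9 --
  FD 5: (-4.698,-8.138) -> (-3.83,-3.214) [heading=80, draw]
  RT 40: heading 80 -> 40
  -- iteration 9/9 --
  FD 5: (-3.83,-3.214) -> (0,0) [heading=40, draw]
  RT 40: heading 40 -> 0
]
Final: pos=(0,0), heading=0, 9 segment(s) drawn

Start position: (0, 0)
Final position: (0, 0)
Distance = 0; < 1e-6 -> CLOSED

Answer: yes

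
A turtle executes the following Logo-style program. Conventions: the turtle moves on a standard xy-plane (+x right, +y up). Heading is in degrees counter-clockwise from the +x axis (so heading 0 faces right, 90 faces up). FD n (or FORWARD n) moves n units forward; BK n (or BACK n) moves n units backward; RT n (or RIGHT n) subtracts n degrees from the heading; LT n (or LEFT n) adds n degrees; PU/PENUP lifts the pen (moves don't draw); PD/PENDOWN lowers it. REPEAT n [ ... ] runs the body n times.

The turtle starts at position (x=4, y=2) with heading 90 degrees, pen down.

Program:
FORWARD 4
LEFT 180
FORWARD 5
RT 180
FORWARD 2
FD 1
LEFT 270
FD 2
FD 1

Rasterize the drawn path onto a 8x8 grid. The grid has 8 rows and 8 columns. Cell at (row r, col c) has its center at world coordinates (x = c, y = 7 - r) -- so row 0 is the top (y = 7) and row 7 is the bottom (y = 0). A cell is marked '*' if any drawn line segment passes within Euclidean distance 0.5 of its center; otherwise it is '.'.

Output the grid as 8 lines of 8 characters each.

Answer: ........
....*...
....*...
....****
....*...
....*...
....*...
........

Derivation:
Segment 0: (4,2) -> (4,6)
Segment 1: (4,6) -> (4,1)
Segment 2: (4,1) -> (4,3)
Segment 3: (4,3) -> (4,4)
Segment 4: (4,4) -> (6,4)
Segment 5: (6,4) -> (7,4)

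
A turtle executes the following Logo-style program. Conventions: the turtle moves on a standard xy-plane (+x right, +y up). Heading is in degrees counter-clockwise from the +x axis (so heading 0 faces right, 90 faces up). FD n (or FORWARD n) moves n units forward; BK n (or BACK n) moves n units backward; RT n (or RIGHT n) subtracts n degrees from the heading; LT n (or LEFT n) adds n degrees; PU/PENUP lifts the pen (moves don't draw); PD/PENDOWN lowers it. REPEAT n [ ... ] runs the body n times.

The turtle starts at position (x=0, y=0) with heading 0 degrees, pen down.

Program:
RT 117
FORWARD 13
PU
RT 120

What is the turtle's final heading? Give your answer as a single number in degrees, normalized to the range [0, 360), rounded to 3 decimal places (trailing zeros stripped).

Answer: 123

Derivation:
Executing turtle program step by step:
Start: pos=(0,0), heading=0, pen down
RT 117: heading 0 -> 243
FD 13: (0,0) -> (-5.902,-11.583) [heading=243, draw]
PU: pen up
RT 120: heading 243 -> 123
Final: pos=(-5.902,-11.583), heading=123, 1 segment(s) drawn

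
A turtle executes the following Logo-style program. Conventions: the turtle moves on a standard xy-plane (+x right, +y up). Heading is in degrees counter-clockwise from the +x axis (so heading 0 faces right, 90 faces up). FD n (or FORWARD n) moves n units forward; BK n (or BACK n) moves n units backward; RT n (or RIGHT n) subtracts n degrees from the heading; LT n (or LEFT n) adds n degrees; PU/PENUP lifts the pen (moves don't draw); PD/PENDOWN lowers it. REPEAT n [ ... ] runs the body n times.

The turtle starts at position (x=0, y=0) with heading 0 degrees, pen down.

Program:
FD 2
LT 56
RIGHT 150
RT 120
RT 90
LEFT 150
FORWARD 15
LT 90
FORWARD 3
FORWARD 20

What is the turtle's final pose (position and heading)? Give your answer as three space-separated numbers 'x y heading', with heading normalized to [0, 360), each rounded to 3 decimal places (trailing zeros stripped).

Answer: -1.399 -27.248 296

Derivation:
Executing turtle program step by step:
Start: pos=(0,0), heading=0, pen down
FD 2: (0,0) -> (2,0) [heading=0, draw]
LT 56: heading 0 -> 56
RT 150: heading 56 -> 266
RT 120: heading 266 -> 146
RT 90: heading 146 -> 56
LT 150: heading 56 -> 206
FD 15: (2,0) -> (-11.482,-6.576) [heading=206, draw]
LT 90: heading 206 -> 296
FD 3: (-11.482,-6.576) -> (-10.167,-9.272) [heading=296, draw]
FD 20: (-10.167,-9.272) -> (-1.399,-27.248) [heading=296, draw]
Final: pos=(-1.399,-27.248), heading=296, 4 segment(s) drawn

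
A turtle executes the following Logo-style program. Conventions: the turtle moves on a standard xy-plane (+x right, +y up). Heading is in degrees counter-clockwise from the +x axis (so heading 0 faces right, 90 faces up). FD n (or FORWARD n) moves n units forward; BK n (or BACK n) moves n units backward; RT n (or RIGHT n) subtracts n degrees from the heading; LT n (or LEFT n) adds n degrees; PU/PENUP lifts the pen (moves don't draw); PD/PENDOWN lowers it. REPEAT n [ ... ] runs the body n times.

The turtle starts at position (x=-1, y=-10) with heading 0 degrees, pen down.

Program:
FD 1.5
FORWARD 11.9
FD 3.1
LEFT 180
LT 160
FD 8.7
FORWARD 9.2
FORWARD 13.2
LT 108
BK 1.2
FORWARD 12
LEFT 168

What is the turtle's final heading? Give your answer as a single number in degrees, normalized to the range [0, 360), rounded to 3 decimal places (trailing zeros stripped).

Answer: 256

Derivation:
Executing turtle program step by step:
Start: pos=(-1,-10), heading=0, pen down
FD 1.5: (-1,-10) -> (0.5,-10) [heading=0, draw]
FD 11.9: (0.5,-10) -> (12.4,-10) [heading=0, draw]
FD 3.1: (12.4,-10) -> (15.5,-10) [heading=0, draw]
LT 180: heading 0 -> 180
LT 160: heading 180 -> 340
FD 8.7: (15.5,-10) -> (23.675,-12.976) [heading=340, draw]
FD 9.2: (23.675,-12.976) -> (32.32,-16.122) [heading=340, draw]
FD 13.2: (32.32,-16.122) -> (44.724,-20.637) [heading=340, draw]
LT 108: heading 340 -> 88
BK 1.2: (44.724,-20.637) -> (44.683,-21.836) [heading=88, draw]
FD 12: (44.683,-21.836) -> (45.101,-9.843) [heading=88, draw]
LT 168: heading 88 -> 256
Final: pos=(45.101,-9.843), heading=256, 8 segment(s) drawn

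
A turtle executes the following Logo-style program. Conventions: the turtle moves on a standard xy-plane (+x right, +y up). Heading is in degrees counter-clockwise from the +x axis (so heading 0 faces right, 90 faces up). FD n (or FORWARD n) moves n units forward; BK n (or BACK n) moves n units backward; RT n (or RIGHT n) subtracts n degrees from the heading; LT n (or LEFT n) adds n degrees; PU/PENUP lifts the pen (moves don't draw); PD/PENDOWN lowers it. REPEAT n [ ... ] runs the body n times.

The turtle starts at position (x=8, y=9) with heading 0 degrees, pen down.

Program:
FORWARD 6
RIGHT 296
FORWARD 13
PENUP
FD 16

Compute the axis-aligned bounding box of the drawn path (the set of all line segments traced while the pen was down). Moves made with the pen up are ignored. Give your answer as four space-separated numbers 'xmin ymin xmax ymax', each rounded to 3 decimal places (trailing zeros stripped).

Executing turtle program step by step:
Start: pos=(8,9), heading=0, pen down
FD 6: (8,9) -> (14,9) [heading=0, draw]
RT 296: heading 0 -> 64
FD 13: (14,9) -> (19.699,20.684) [heading=64, draw]
PU: pen up
FD 16: (19.699,20.684) -> (26.713,35.065) [heading=64, move]
Final: pos=(26.713,35.065), heading=64, 2 segment(s) drawn

Segment endpoints: x in {8, 14, 19.699}, y in {9, 20.684}
xmin=8, ymin=9, xmax=19.699, ymax=20.684

Answer: 8 9 19.699 20.684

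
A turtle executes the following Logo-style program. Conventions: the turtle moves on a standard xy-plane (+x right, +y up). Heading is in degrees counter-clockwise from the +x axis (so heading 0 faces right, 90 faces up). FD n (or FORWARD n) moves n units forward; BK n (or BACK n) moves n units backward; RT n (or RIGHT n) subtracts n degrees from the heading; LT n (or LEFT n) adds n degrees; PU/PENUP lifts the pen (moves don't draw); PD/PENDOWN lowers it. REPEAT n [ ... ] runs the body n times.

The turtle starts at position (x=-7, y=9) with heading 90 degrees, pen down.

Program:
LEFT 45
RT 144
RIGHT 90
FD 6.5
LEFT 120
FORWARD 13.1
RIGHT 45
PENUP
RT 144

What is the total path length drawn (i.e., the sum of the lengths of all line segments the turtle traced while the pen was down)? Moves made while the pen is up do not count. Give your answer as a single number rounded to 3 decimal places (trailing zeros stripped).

Executing turtle program step by step:
Start: pos=(-7,9), heading=90, pen down
LT 45: heading 90 -> 135
RT 144: heading 135 -> 351
RT 90: heading 351 -> 261
FD 6.5: (-7,9) -> (-8.017,2.58) [heading=261, draw]
LT 120: heading 261 -> 21
FD 13.1: (-8.017,2.58) -> (4.213,7.275) [heading=21, draw]
RT 45: heading 21 -> 336
PU: pen up
RT 144: heading 336 -> 192
Final: pos=(4.213,7.275), heading=192, 2 segment(s) drawn

Segment lengths:
  seg 1: (-7,9) -> (-8.017,2.58), length = 6.5
  seg 2: (-8.017,2.58) -> (4.213,7.275), length = 13.1
Total = 19.6

Answer: 19.6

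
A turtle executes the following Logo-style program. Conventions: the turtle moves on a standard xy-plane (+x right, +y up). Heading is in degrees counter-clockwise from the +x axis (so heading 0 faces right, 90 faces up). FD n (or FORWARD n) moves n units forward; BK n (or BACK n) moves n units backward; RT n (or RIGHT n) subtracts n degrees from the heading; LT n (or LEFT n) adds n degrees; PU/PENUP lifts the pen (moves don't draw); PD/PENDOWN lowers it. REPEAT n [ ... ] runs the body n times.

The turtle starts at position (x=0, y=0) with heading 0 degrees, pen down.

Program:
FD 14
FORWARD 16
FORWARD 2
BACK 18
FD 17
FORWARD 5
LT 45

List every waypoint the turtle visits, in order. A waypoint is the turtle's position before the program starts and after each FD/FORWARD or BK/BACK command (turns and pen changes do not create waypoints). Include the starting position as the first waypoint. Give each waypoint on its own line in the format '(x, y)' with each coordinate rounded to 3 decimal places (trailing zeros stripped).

Answer: (0, 0)
(14, 0)
(30, 0)
(32, 0)
(14, 0)
(31, 0)
(36, 0)

Derivation:
Executing turtle program step by step:
Start: pos=(0,0), heading=0, pen down
FD 14: (0,0) -> (14,0) [heading=0, draw]
FD 16: (14,0) -> (30,0) [heading=0, draw]
FD 2: (30,0) -> (32,0) [heading=0, draw]
BK 18: (32,0) -> (14,0) [heading=0, draw]
FD 17: (14,0) -> (31,0) [heading=0, draw]
FD 5: (31,0) -> (36,0) [heading=0, draw]
LT 45: heading 0 -> 45
Final: pos=(36,0), heading=45, 6 segment(s) drawn
Waypoints (7 total):
(0, 0)
(14, 0)
(30, 0)
(32, 0)
(14, 0)
(31, 0)
(36, 0)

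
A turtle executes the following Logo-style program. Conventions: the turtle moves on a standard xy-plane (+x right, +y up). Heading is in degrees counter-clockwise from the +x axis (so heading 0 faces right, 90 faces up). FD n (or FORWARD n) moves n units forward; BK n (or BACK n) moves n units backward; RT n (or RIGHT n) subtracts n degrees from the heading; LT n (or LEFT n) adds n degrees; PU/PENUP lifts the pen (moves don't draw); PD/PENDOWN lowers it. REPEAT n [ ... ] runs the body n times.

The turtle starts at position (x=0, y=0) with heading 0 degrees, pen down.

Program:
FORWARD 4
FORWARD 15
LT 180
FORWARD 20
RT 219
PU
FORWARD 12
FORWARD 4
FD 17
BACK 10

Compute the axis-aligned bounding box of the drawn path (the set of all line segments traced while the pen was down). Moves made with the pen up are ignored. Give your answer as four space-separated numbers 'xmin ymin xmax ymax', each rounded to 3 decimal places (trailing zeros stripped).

Answer: -1 0 19 0

Derivation:
Executing turtle program step by step:
Start: pos=(0,0), heading=0, pen down
FD 4: (0,0) -> (4,0) [heading=0, draw]
FD 15: (4,0) -> (19,0) [heading=0, draw]
LT 180: heading 0 -> 180
FD 20: (19,0) -> (-1,0) [heading=180, draw]
RT 219: heading 180 -> 321
PU: pen up
FD 12: (-1,0) -> (8.326,-7.552) [heading=321, move]
FD 4: (8.326,-7.552) -> (11.434,-10.069) [heading=321, move]
FD 17: (11.434,-10.069) -> (24.646,-20.768) [heading=321, move]
BK 10: (24.646,-20.768) -> (16.874,-14.474) [heading=321, move]
Final: pos=(16.874,-14.474), heading=321, 3 segment(s) drawn

Segment endpoints: x in {-1, 0, 4, 19}, y in {0, 0}
xmin=-1, ymin=0, xmax=19, ymax=0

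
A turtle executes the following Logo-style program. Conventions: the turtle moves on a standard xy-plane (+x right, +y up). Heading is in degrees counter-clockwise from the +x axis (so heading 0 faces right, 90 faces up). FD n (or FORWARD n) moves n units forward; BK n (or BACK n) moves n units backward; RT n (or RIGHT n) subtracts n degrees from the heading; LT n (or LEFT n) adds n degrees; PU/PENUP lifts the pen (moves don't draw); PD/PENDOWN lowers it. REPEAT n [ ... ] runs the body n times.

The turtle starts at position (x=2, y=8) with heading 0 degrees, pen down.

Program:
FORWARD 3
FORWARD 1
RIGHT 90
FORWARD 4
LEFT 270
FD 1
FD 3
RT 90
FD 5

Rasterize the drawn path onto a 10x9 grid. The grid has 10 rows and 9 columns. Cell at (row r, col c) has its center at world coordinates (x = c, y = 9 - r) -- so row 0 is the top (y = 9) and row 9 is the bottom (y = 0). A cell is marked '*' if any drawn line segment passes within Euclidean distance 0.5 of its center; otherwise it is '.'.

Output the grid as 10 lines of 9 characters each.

Answer: ..*......
..*****..
..*...*..
..*...*..
..*...*..
..*****..
.........
.........
.........
.........

Derivation:
Segment 0: (2,8) -> (5,8)
Segment 1: (5,8) -> (6,8)
Segment 2: (6,8) -> (6,4)
Segment 3: (6,4) -> (5,4)
Segment 4: (5,4) -> (2,4)
Segment 5: (2,4) -> (2,9)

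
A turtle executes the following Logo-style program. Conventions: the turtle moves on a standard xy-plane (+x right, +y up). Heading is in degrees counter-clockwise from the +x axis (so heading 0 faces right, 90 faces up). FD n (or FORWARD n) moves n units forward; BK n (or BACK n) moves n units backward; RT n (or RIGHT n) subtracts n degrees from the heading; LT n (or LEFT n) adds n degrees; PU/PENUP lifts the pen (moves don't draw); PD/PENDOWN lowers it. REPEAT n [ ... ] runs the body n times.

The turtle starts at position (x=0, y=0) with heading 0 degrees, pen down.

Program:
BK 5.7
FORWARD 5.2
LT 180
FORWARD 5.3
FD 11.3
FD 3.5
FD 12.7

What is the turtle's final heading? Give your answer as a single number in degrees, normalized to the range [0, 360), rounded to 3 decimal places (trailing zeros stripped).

Answer: 180

Derivation:
Executing turtle program step by step:
Start: pos=(0,0), heading=0, pen down
BK 5.7: (0,0) -> (-5.7,0) [heading=0, draw]
FD 5.2: (-5.7,0) -> (-0.5,0) [heading=0, draw]
LT 180: heading 0 -> 180
FD 5.3: (-0.5,0) -> (-5.8,0) [heading=180, draw]
FD 11.3: (-5.8,0) -> (-17.1,0) [heading=180, draw]
FD 3.5: (-17.1,0) -> (-20.6,0) [heading=180, draw]
FD 12.7: (-20.6,0) -> (-33.3,0) [heading=180, draw]
Final: pos=(-33.3,0), heading=180, 6 segment(s) drawn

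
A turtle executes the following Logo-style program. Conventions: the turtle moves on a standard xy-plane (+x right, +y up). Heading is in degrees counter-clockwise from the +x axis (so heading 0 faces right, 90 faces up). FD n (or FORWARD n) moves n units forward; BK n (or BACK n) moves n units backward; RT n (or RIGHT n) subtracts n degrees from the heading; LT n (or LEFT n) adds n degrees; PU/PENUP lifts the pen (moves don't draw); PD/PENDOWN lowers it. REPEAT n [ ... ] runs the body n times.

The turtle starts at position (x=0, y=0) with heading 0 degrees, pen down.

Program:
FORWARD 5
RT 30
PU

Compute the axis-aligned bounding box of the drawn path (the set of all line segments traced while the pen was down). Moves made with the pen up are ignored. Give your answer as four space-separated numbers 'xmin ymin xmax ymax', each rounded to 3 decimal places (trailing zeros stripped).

Executing turtle program step by step:
Start: pos=(0,0), heading=0, pen down
FD 5: (0,0) -> (5,0) [heading=0, draw]
RT 30: heading 0 -> 330
PU: pen up
Final: pos=(5,0), heading=330, 1 segment(s) drawn

Segment endpoints: x in {0, 5}, y in {0}
xmin=0, ymin=0, xmax=5, ymax=0

Answer: 0 0 5 0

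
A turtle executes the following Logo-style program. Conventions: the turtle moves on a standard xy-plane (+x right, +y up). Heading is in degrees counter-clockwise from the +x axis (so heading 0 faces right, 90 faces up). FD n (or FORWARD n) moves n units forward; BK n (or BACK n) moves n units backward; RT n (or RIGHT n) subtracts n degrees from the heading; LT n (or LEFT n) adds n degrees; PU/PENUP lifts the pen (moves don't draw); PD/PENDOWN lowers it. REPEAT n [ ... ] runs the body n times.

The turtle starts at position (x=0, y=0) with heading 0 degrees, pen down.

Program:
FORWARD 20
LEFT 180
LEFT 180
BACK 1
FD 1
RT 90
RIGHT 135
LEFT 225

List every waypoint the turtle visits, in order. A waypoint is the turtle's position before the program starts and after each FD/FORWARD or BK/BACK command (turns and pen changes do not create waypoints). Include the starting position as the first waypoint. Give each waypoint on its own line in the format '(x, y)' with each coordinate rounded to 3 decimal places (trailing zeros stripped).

Executing turtle program step by step:
Start: pos=(0,0), heading=0, pen down
FD 20: (0,0) -> (20,0) [heading=0, draw]
LT 180: heading 0 -> 180
LT 180: heading 180 -> 0
BK 1: (20,0) -> (19,0) [heading=0, draw]
FD 1: (19,0) -> (20,0) [heading=0, draw]
RT 90: heading 0 -> 270
RT 135: heading 270 -> 135
LT 225: heading 135 -> 0
Final: pos=(20,0), heading=0, 3 segment(s) drawn
Waypoints (4 total):
(0, 0)
(20, 0)
(19, 0)
(20, 0)

Answer: (0, 0)
(20, 0)
(19, 0)
(20, 0)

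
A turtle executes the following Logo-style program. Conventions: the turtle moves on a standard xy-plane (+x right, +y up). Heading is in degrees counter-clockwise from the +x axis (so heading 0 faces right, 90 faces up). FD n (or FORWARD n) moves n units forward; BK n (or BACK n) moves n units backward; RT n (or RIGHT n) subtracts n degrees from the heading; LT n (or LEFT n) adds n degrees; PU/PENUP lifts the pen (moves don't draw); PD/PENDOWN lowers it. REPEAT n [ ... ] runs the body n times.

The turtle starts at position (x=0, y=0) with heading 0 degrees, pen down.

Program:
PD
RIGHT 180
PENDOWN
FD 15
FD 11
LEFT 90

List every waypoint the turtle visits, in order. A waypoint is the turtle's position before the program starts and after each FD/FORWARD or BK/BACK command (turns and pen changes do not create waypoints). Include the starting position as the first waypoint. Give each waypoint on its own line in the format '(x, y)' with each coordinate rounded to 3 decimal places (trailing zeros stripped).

Executing turtle program step by step:
Start: pos=(0,0), heading=0, pen down
PD: pen down
RT 180: heading 0 -> 180
PD: pen down
FD 15: (0,0) -> (-15,0) [heading=180, draw]
FD 11: (-15,0) -> (-26,0) [heading=180, draw]
LT 90: heading 180 -> 270
Final: pos=(-26,0), heading=270, 2 segment(s) drawn
Waypoints (3 total):
(0, 0)
(-15, 0)
(-26, 0)

Answer: (0, 0)
(-15, 0)
(-26, 0)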